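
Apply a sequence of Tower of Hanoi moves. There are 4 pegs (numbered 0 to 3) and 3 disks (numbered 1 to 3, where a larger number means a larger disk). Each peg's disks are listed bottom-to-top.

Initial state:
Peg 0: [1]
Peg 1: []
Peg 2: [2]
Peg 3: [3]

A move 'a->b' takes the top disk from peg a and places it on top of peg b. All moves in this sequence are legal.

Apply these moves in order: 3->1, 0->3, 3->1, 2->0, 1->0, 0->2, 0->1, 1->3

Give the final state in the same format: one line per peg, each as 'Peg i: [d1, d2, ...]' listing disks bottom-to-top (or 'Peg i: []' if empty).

After move 1 (3->1):
Peg 0: [1]
Peg 1: [3]
Peg 2: [2]
Peg 3: []

After move 2 (0->3):
Peg 0: []
Peg 1: [3]
Peg 2: [2]
Peg 3: [1]

After move 3 (3->1):
Peg 0: []
Peg 1: [3, 1]
Peg 2: [2]
Peg 3: []

After move 4 (2->0):
Peg 0: [2]
Peg 1: [3, 1]
Peg 2: []
Peg 3: []

After move 5 (1->0):
Peg 0: [2, 1]
Peg 1: [3]
Peg 2: []
Peg 3: []

After move 6 (0->2):
Peg 0: [2]
Peg 1: [3]
Peg 2: [1]
Peg 3: []

After move 7 (0->1):
Peg 0: []
Peg 1: [3, 2]
Peg 2: [1]
Peg 3: []

After move 8 (1->3):
Peg 0: []
Peg 1: [3]
Peg 2: [1]
Peg 3: [2]

Answer: Peg 0: []
Peg 1: [3]
Peg 2: [1]
Peg 3: [2]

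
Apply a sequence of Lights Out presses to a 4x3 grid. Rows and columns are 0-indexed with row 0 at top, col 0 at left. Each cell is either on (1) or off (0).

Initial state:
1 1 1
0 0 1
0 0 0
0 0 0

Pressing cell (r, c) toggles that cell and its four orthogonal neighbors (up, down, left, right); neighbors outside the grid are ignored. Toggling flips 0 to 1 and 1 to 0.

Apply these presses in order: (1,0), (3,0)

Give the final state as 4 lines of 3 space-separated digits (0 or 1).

After press 1 at (1,0):
0 1 1
1 1 1
1 0 0
0 0 0

After press 2 at (3,0):
0 1 1
1 1 1
0 0 0
1 1 0

Answer: 0 1 1
1 1 1
0 0 0
1 1 0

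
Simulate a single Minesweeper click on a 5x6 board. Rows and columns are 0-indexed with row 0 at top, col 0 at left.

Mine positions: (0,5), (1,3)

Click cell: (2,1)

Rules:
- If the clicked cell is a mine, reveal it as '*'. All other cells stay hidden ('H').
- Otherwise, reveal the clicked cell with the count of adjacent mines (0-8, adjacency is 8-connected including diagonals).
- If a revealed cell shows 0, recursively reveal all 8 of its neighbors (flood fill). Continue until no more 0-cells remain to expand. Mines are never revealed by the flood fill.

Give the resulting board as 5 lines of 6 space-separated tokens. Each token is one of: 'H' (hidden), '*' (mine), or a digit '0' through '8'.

0 0 1 H H H
0 0 1 H 2 1
0 0 1 1 1 0
0 0 0 0 0 0
0 0 0 0 0 0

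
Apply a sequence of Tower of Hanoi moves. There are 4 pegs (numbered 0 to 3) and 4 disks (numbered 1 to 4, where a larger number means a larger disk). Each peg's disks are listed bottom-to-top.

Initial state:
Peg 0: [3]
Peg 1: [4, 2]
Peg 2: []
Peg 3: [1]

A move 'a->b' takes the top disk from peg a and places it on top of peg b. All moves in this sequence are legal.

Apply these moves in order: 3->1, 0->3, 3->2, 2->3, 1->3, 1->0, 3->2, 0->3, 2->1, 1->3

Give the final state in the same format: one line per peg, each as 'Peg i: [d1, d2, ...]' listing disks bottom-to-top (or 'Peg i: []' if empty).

After move 1 (3->1):
Peg 0: [3]
Peg 1: [4, 2, 1]
Peg 2: []
Peg 3: []

After move 2 (0->3):
Peg 0: []
Peg 1: [4, 2, 1]
Peg 2: []
Peg 3: [3]

After move 3 (3->2):
Peg 0: []
Peg 1: [4, 2, 1]
Peg 2: [3]
Peg 3: []

After move 4 (2->3):
Peg 0: []
Peg 1: [4, 2, 1]
Peg 2: []
Peg 3: [3]

After move 5 (1->3):
Peg 0: []
Peg 1: [4, 2]
Peg 2: []
Peg 3: [3, 1]

After move 6 (1->0):
Peg 0: [2]
Peg 1: [4]
Peg 2: []
Peg 3: [3, 1]

After move 7 (3->2):
Peg 0: [2]
Peg 1: [4]
Peg 2: [1]
Peg 3: [3]

After move 8 (0->3):
Peg 0: []
Peg 1: [4]
Peg 2: [1]
Peg 3: [3, 2]

After move 9 (2->1):
Peg 0: []
Peg 1: [4, 1]
Peg 2: []
Peg 3: [3, 2]

After move 10 (1->3):
Peg 0: []
Peg 1: [4]
Peg 2: []
Peg 3: [3, 2, 1]

Answer: Peg 0: []
Peg 1: [4]
Peg 2: []
Peg 3: [3, 2, 1]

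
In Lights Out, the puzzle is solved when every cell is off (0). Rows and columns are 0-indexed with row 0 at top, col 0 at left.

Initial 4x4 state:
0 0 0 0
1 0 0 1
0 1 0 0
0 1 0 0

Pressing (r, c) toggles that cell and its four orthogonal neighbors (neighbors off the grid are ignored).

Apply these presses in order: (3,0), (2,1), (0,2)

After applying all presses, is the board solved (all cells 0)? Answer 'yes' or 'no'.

After press 1 at (3,0):
0 0 0 0
1 0 0 1
1 1 0 0
1 0 0 0

After press 2 at (2,1):
0 0 0 0
1 1 0 1
0 0 1 0
1 1 0 0

After press 3 at (0,2):
0 1 1 1
1 1 1 1
0 0 1 0
1 1 0 0

Lights still on: 10

Answer: no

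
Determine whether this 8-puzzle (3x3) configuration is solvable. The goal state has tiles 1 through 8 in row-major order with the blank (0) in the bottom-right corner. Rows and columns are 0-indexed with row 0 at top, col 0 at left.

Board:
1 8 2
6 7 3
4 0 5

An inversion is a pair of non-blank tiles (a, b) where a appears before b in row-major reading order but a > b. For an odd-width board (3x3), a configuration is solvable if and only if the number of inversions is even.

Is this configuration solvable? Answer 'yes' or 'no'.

Inversions (pairs i<j in row-major order where tile[i] > tile[j] > 0): 12
12 is even, so the puzzle is solvable.

Answer: yes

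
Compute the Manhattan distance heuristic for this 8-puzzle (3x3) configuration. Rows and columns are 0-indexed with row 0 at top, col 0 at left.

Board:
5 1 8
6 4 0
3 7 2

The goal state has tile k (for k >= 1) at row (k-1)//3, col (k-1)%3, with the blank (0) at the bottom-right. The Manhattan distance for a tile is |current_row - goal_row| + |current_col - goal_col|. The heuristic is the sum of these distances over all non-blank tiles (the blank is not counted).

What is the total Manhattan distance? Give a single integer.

Answer: 17

Derivation:
Tile 5: at (0,0), goal (1,1), distance |0-1|+|0-1| = 2
Tile 1: at (0,1), goal (0,0), distance |0-0|+|1-0| = 1
Tile 8: at (0,2), goal (2,1), distance |0-2|+|2-1| = 3
Tile 6: at (1,0), goal (1,2), distance |1-1|+|0-2| = 2
Tile 4: at (1,1), goal (1,0), distance |1-1|+|1-0| = 1
Tile 3: at (2,0), goal (0,2), distance |2-0|+|0-2| = 4
Tile 7: at (2,1), goal (2,0), distance |2-2|+|1-0| = 1
Tile 2: at (2,2), goal (0,1), distance |2-0|+|2-1| = 3
Sum: 2 + 1 + 3 + 2 + 1 + 4 + 1 + 3 = 17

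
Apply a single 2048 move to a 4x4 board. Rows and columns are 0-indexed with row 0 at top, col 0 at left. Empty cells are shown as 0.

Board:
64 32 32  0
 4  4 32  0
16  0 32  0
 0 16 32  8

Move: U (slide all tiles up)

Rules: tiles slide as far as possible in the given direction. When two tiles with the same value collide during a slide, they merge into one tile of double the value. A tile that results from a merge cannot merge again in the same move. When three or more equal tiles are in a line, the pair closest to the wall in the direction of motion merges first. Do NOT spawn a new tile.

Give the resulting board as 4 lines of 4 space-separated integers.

Slide up:
col 0: [64, 4, 16, 0] -> [64, 4, 16, 0]
col 1: [32, 4, 0, 16] -> [32, 4, 16, 0]
col 2: [32, 32, 32, 32] -> [64, 64, 0, 0]
col 3: [0, 0, 0, 8] -> [8, 0, 0, 0]

Answer: 64 32 64  8
 4  4 64  0
16 16  0  0
 0  0  0  0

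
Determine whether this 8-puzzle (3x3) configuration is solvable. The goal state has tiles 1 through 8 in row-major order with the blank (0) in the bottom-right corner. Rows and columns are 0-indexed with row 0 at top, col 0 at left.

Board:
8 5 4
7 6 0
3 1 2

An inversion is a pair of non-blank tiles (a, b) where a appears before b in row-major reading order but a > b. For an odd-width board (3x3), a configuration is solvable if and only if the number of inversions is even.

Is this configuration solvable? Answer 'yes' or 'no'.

Inversions (pairs i<j in row-major order where tile[i] > tile[j] > 0): 23
23 is odd, so the puzzle is not solvable.

Answer: no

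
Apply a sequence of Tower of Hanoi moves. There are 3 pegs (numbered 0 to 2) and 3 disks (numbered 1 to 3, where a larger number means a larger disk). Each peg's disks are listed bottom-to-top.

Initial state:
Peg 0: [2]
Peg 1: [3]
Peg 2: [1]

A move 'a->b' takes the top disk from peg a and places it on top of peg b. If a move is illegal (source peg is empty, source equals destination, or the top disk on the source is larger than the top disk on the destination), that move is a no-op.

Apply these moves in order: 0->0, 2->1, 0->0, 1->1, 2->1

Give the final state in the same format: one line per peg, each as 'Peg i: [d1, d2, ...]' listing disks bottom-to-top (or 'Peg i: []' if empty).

After move 1 (0->0):
Peg 0: [2]
Peg 1: [3]
Peg 2: [1]

After move 2 (2->1):
Peg 0: [2]
Peg 1: [3, 1]
Peg 2: []

After move 3 (0->0):
Peg 0: [2]
Peg 1: [3, 1]
Peg 2: []

After move 4 (1->1):
Peg 0: [2]
Peg 1: [3, 1]
Peg 2: []

After move 5 (2->1):
Peg 0: [2]
Peg 1: [3, 1]
Peg 2: []

Answer: Peg 0: [2]
Peg 1: [3, 1]
Peg 2: []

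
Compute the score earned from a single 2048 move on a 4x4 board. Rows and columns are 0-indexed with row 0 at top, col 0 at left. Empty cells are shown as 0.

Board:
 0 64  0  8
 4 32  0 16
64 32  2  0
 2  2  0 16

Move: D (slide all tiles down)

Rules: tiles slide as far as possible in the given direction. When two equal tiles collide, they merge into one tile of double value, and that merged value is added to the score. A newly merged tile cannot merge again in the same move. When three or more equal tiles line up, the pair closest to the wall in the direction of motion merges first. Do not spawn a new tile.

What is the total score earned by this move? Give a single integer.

Answer: 96

Derivation:
Slide down:
col 0: [0, 4, 64, 2] -> [0, 4, 64, 2]  score +0 (running 0)
col 1: [64, 32, 32, 2] -> [0, 64, 64, 2]  score +64 (running 64)
col 2: [0, 0, 2, 0] -> [0, 0, 0, 2]  score +0 (running 64)
col 3: [8, 16, 0, 16] -> [0, 0, 8, 32]  score +32 (running 96)
Board after move:
 0  0  0  0
 4 64  0  0
64 64  0  8
 2  2  2 32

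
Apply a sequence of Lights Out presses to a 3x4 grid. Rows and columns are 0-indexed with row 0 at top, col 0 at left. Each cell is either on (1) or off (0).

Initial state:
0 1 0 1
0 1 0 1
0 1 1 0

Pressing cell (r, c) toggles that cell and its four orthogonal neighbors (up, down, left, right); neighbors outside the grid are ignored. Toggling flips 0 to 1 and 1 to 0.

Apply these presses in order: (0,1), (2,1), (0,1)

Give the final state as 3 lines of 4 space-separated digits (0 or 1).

Answer: 0 1 0 1
0 0 0 1
1 0 0 0

Derivation:
After press 1 at (0,1):
1 0 1 1
0 0 0 1
0 1 1 0

After press 2 at (2,1):
1 0 1 1
0 1 0 1
1 0 0 0

After press 3 at (0,1):
0 1 0 1
0 0 0 1
1 0 0 0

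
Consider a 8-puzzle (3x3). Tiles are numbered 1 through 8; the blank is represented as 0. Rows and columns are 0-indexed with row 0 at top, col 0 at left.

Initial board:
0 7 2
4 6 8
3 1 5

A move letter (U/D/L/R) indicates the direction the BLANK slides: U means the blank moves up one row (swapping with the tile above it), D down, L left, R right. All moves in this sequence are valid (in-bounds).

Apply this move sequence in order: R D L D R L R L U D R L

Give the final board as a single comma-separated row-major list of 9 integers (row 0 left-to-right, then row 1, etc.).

After move 1 (R):
7 0 2
4 6 8
3 1 5

After move 2 (D):
7 6 2
4 0 8
3 1 5

After move 3 (L):
7 6 2
0 4 8
3 1 5

After move 4 (D):
7 6 2
3 4 8
0 1 5

After move 5 (R):
7 6 2
3 4 8
1 0 5

After move 6 (L):
7 6 2
3 4 8
0 1 5

After move 7 (R):
7 6 2
3 4 8
1 0 5

After move 8 (L):
7 6 2
3 4 8
0 1 5

After move 9 (U):
7 6 2
0 4 8
3 1 5

After move 10 (D):
7 6 2
3 4 8
0 1 5

After move 11 (R):
7 6 2
3 4 8
1 0 5

After move 12 (L):
7 6 2
3 4 8
0 1 5

Answer: 7, 6, 2, 3, 4, 8, 0, 1, 5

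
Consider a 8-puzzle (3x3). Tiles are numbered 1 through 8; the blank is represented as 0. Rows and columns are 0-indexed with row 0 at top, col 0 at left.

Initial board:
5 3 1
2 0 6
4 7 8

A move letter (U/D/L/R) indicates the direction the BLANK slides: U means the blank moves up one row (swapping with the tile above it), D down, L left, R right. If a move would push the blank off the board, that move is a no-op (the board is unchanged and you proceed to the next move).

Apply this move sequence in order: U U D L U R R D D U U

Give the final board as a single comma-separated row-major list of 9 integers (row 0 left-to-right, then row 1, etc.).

Answer: 3, 1, 0, 5, 2, 6, 4, 7, 8

Derivation:
After move 1 (U):
5 0 1
2 3 6
4 7 8

After move 2 (U):
5 0 1
2 3 6
4 7 8

After move 3 (D):
5 3 1
2 0 6
4 7 8

After move 4 (L):
5 3 1
0 2 6
4 7 8

After move 5 (U):
0 3 1
5 2 6
4 7 8

After move 6 (R):
3 0 1
5 2 6
4 7 8

After move 7 (R):
3 1 0
5 2 6
4 7 8

After move 8 (D):
3 1 6
5 2 0
4 7 8

After move 9 (D):
3 1 6
5 2 8
4 7 0

After move 10 (U):
3 1 6
5 2 0
4 7 8

After move 11 (U):
3 1 0
5 2 6
4 7 8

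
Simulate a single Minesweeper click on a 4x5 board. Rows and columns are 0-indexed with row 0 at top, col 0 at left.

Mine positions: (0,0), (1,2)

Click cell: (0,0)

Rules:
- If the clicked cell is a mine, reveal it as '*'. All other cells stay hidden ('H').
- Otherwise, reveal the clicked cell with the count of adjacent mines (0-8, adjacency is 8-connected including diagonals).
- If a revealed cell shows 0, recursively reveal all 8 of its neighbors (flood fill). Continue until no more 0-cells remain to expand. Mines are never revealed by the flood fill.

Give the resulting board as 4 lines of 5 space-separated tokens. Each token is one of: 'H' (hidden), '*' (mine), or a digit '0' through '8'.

* H H H H
H H H H H
H H H H H
H H H H H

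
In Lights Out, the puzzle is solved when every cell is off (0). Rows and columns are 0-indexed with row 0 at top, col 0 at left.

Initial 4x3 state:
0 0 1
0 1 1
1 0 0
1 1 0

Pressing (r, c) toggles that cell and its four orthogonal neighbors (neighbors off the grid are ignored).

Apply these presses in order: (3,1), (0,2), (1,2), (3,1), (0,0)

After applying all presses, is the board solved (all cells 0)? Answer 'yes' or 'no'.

After press 1 at (3,1):
0 0 1
0 1 1
1 1 0
0 0 1

After press 2 at (0,2):
0 1 0
0 1 0
1 1 0
0 0 1

After press 3 at (1,2):
0 1 1
0 0 1
1 1 1
0 0 1

After press 4 at (3,1):
0 1 1
0 0 1
1 0 1
1 1 0

After press 5 at (0,0):
1 0 1
1 0 1
1 0 1
1 1 0

Lights still on: 8

Answer: no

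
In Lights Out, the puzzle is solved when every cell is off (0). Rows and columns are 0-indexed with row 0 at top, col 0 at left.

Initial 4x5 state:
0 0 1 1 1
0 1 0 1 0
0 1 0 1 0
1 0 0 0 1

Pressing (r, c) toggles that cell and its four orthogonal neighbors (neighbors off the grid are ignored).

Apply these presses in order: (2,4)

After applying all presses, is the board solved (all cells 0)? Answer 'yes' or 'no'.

After press 1 at (2,4):
0 0 1 1 1
0 1 0 1 1
0 1 0 0 1
1 0 0 0 0

Lights still on: 9

Answer: no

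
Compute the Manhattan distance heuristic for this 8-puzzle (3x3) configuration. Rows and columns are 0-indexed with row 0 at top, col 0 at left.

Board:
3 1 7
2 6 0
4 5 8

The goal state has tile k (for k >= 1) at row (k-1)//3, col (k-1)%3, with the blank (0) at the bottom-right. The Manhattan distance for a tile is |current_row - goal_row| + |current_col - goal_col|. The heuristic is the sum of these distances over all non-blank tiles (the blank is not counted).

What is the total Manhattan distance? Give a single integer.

Tile 3: (0,0)->(0,2) = 2
Tile 1: (0,1)->(0,0) = 1
Tile 7: (0,2)->(2,0) = 4
Tile 2: (1,0)->(0,1) = 2
Tile 6: (1,1)->(1,2) = 1
Tile 4: (2,0)->(1,0) = 1
Tile 5: (2,1)->(1,1) = 1
Tile 8: (2,2)->(2,1) = 1
Sum: 2 + 1 + 4 + 2 + 1 + 1 + 1 + 1 = 13

Answer: 13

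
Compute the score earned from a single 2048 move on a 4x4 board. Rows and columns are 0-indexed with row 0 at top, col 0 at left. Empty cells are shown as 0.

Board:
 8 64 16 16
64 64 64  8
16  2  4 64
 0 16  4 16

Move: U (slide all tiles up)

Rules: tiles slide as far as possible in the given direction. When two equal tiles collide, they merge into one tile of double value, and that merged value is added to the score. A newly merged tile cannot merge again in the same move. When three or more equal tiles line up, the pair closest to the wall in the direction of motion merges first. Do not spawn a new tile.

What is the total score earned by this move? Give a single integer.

Slide up:
col 0: [8, 64, 16, 0] -> [8, 64, 16, 0]  score +0 (running 0)
col 1: [64, 64, 2, 16] -> [128, 2, 16, 0]  score +128 (running 128)
col 2: [16, 64, 4, 4] -> [16, 64, 8, 0]  score +8 (running 136)
col 3: [16, 8, 64, 16] -> [16, 8, 64, 16]  score +0 (running 136)
Board after move:
  8 128  16  16
 64   2  64   8
 16  16   8  64
  0   0   0  16

Answer: 136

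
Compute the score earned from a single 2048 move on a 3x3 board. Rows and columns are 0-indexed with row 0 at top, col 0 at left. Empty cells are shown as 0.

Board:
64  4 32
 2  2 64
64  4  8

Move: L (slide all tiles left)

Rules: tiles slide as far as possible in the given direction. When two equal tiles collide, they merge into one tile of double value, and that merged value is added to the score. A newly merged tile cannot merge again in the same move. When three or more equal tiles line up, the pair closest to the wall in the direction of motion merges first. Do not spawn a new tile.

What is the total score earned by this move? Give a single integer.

Answer: 4

Derivation:
Slide left:
row 0: [64, 4, 32] -> [64, 4, 32]  score +0 (running 0)
row 1: [2, 2, 64] -> [4, 64, 0]  score +4 (running 4)
row 2: [64, 4, 8] -> [64, 4, 8]  score +0 (running 4)
Board after move:
64  4 32
 4 64  0
64  4  8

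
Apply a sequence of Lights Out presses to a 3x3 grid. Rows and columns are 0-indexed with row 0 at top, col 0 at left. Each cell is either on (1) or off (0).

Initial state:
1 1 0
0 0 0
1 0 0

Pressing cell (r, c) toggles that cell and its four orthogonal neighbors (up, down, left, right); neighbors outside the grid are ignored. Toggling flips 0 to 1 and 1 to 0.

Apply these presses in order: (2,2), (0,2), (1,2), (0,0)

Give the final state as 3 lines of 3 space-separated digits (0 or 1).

Answer: 0 1 0
1 1 1
1 1 0

Derivation:
After press 1 at (2,2):
1 1 0
0 0 1
1 1 1

After press 2 at (0,2):
1 0 1
0 0 0
1 1 1

After press 3 at (1,2):
1 0 0
0 1 1
1 1 0

After press 4 at (0,0):
0 1 0
1 1 1
1 1 0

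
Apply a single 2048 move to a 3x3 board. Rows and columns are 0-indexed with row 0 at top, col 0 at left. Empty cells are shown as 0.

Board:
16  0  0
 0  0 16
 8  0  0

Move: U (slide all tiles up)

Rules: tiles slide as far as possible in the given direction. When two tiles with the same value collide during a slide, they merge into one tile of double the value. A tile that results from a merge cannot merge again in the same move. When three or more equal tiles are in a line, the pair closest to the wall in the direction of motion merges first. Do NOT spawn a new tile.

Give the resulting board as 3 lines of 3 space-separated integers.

Slide up:
col 0: [16, 0, 8] -> [16, 8, 0]
col 1: [0, 0, 0] -> [0, 0, 0]
col 2: [0, 16, 0] -> [16, 0, 0]

Answer: 16  0 16
 8  0  0
 0  0  0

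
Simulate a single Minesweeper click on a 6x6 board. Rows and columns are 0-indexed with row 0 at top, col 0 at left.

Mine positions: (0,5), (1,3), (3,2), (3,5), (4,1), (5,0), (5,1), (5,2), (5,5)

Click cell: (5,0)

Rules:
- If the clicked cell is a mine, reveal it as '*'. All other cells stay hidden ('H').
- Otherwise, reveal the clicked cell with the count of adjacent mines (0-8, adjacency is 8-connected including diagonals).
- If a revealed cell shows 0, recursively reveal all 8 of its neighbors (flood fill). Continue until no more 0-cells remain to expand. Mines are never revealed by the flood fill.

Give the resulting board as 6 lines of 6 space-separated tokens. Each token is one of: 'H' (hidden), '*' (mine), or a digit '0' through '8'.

H H H H H H
H H H H H H
H H H H H H
H H H H H H
H H H H H H
* H H H H H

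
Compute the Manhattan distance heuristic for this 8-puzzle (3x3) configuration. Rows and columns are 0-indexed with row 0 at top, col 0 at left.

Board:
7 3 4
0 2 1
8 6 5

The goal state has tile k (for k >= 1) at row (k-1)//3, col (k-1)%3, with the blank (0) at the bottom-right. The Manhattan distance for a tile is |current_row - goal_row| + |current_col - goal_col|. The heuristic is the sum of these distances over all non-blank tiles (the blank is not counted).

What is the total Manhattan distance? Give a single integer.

Tile 7: (0,0)->(2,0) = 2
Tile 3: (0,1)->(0,2) = 1
Tile 4: (0,2)->(1,0) = 3
Tile 2: (1,1)->(0,1) = 1
Tile 1: (1,2)->(0,0) = 3
Tile 8: (2,0)->(2,1) = 1
Tile 6: (2,1)->(1,2) = 2
Tile 5: (2,2)->(1,1) = 2
Sum: 2 + 1 + 3 + 1 + 3 + 1 + 2 + 2 = 15

Answer: 15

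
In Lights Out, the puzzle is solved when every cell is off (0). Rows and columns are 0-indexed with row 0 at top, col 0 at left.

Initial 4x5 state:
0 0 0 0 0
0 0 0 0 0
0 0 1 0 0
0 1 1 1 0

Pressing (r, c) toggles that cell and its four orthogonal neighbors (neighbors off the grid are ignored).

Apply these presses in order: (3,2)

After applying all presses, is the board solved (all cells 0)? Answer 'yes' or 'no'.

After press 1 at (3,2):
0 0 0 0 0
0 0 0 0 0
0 0 0 0 0
0 0 0 0 0

Lights still on: 0

Answer: yes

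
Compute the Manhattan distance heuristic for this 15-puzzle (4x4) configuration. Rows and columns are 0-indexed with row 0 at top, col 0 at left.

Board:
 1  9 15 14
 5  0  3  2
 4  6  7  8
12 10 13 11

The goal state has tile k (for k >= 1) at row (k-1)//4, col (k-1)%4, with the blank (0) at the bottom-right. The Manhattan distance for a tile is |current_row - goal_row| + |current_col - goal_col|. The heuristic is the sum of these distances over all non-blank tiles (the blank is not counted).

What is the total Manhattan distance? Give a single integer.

Answer: 32

Derivation:
Tile 1: at (0,0), goal (0,0), distance |0-0|+|0-0| = 0
Tile 9: at (0,1), goal (2,0), distance |0-2|+|1-0| = 3
Tile 15: at (0,2), goal (3,2), distance |0-3|+|2-2| = 3
Tile 14: at (0,3), goal (3,1), distance |0-3|+|3-1| = 5
Tile 5: at (1,0), goal (1,0), distance |1-1|+|0-0| = 0
Tile 3: at (1,2), goal (0,2), distance |1-0|+|2-2| = 1
Tile 2: at (1,3), goal (0,1), distance |1-0|+|3-1| = 3
Tile 4: at (2,0), goal (0,3), distance |2-0|+|0-3| = 5
Tile 6: at (2,1), goal (1,1), distance |2-1|+|1-1| = 1
Tile 7: at (2,2), goal (1,2), distance |2-1|+|2-2| = 1
Tile 8: at (2,3), goal (1,3), distance |2-1|+|3-3| = 1
Tile 12: at (3,0), goal (2,3), distance |3-2|+|0-3| = 4
Tile 10: at (3,1), goal (2,1), distance |3-2|+|1-1| = 1
Tile 13: at (3,2), goal (3,0), distance |3-3|+|2-0| = 2
Tile 11: at (3,3), goal (2,2), distance |3-2|+|3-2| = 2
Sum: 0 + 3 + 3 + 5 + 0 + 1 + 3 + 5 + 1 + 1 + 1 + 4 + 1 + 2 + 2 = 32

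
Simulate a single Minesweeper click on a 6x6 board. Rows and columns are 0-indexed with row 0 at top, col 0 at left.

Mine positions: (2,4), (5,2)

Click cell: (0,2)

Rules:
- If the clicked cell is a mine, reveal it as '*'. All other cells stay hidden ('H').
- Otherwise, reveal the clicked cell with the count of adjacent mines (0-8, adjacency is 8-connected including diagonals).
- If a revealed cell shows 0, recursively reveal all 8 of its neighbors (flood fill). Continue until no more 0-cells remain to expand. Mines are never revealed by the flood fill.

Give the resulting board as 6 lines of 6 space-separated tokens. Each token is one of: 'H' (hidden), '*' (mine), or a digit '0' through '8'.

0 0 0 0 0 0
0 0 0 1 1 1
0 0 0 1 H H
0 0 0 1 H H
0 1 1 1 H H
0 1 H H H H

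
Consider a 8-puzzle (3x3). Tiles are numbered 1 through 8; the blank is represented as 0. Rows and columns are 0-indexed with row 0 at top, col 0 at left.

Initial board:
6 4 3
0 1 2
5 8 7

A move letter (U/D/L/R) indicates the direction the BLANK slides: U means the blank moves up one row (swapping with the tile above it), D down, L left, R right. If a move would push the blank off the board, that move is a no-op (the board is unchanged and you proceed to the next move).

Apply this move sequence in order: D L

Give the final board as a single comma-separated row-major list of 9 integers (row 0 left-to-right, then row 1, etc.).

Answer: 6, 4, 3, 5, 1, 2, 0, 8, 7

Derivation:
After move 1 (D):
6 4 3
5 1 2
0 8 7

After move 2 (L):
6 4 3
5 1 2
0 8 7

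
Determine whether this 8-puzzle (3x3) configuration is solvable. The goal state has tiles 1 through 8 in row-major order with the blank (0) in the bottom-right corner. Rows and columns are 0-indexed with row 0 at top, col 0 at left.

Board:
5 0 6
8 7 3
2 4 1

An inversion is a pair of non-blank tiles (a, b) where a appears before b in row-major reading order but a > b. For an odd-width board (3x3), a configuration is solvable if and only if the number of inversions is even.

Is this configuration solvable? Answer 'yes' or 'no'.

Inversions (pairs i<j in row-major order where tile[i] > tile[j] > 0): 21
21 is odd, so the puzzle is not solvable.

Answer: no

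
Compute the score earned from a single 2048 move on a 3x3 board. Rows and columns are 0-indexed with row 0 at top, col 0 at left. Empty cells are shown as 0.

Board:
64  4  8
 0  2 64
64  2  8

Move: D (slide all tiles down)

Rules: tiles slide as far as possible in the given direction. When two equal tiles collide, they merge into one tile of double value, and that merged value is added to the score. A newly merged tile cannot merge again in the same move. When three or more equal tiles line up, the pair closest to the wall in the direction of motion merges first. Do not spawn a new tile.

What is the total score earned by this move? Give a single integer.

Answer: 132

Derivation:
Slide down:
col 0: [64, 0, 64] -> [0, 0, 128]  score +128 (running 128)
col 1: [4, 2, 2] -> [0, 4, 4]  score +4 (running 132)
col 2: [8, 64, 8] -> [8, 64, 8]  score +0 (running 132)
Board after move:
  0   0   8
  0   4  64
128   4   8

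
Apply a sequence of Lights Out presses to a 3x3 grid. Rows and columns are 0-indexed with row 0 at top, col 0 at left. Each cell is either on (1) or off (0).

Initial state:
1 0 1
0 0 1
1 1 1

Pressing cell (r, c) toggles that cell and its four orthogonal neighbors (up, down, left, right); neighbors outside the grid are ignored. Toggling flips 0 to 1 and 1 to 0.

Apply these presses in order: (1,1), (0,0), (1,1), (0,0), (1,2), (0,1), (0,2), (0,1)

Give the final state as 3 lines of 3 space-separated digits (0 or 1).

Answer: 1 1 1
0 1 1
1 1 0

Derivation:
After press 1 at (1,1):
1 1 1
1 1 0
1 0 1

After press 2 at (0,0):
0 0 1
0 1 0
1 0 1

After press 3 at (1,1):
0 1 1
1 0 1
1 1 1

After press 4 at (0,0):
1 0 1
0 0 1
1 1 1

After press 5 at (1,2):
1 0 0
0 1 0
1 1 0

After press 6 at (0,1):
0 1 1
0 0 0
1 1 0

After press 7 at (0,2):
0 0 0
0 0 1
1 1 0

After press 8 at (0,1):
1 1 1
0 1 1
1 1 0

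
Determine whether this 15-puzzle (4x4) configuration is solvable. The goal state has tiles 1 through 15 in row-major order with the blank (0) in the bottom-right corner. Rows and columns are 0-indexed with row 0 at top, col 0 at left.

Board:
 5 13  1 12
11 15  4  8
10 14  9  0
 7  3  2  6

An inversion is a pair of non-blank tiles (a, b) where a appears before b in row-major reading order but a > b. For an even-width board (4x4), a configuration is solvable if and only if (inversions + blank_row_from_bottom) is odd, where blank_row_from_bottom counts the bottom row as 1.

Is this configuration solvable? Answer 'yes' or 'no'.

Answer: yes

Derivation:
Inversions: 65
Blank is in row 2 (0-indexed from top), which is row 2 counting from the bottom (bottom = 1).
65 + 2 = 67, which is odd, so the puzzle is solvable.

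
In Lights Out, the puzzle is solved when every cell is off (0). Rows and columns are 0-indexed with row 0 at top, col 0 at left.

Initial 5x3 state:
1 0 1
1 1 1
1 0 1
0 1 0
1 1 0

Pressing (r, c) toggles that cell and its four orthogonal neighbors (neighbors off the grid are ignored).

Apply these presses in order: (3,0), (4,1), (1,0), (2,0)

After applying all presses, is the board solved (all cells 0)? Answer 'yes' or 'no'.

Answer: no

Derivation:
After press 1 at (3,0):
1 0 1
1 1 1
0 0 1
1 0 0
0 1 0

After press 2 at (4,1):
1 0 1
1 1 1
0 0 1
1 1 0
1 0 1

After press 3 at (1,0):
0 0 1
0 0 1
1 0 1
1 1 0
1 0 1

After press 4 at (2,0):
0 0 1
1 0 1
0 1 1
0 1 0
1 0 1

Lights still on: 8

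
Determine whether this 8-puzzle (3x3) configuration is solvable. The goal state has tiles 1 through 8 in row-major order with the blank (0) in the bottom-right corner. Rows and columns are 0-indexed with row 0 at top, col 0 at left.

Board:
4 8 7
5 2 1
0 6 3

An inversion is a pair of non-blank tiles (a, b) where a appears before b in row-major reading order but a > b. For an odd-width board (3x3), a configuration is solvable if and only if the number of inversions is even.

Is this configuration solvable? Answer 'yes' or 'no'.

Inversions (pairs i<j in row-major order where tile[i] > tile[j] > 0): 19
19 is odd, so the puzzle is not solvable.

Answer: no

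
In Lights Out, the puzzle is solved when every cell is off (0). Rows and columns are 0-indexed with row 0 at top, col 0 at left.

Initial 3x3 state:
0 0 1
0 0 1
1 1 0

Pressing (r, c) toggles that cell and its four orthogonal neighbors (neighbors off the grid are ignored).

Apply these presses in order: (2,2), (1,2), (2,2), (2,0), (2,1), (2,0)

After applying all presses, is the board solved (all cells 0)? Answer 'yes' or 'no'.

Answer: yes

Derivation:
After press 1 at (2,2):
0 0 1
0 0 0
1 0 1

After press 2 at (1,2):
0 0 0
0 1 1
1 0 0

After press 3 at (2,2):
0 0 0
0 1 0
1 1 1

After press 4 at (2,0):
0 0 0
1 1 0
0 0 1

After press 5 at (2,1):
0 0 0
1 0 0
1 1 0

After press 6 at (2,0):
0 0 0
0 0 0
0 0 0

Lights still on: 0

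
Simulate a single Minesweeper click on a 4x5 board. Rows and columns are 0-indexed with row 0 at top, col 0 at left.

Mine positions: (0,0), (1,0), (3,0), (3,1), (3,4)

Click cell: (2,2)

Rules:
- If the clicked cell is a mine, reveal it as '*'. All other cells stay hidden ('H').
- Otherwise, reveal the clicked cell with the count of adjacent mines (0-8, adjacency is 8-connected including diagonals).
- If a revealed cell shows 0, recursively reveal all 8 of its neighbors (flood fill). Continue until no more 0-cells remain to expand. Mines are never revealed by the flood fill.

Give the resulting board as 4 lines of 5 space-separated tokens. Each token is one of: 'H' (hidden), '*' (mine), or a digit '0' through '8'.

H H H H H
H H H H H
H H 1 H H
H H H H H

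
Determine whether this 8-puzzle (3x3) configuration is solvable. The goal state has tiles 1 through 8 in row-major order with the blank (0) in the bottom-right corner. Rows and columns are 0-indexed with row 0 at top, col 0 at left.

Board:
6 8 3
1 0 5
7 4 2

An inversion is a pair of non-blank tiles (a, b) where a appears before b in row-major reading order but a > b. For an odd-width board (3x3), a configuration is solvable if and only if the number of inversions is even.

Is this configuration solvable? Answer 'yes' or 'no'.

Answer: yes

Derivation:
Inversions (pairs i<j in row-major order where tile[i] > tile[j] > 0): 18
18 is even, so the puzzle is solvable.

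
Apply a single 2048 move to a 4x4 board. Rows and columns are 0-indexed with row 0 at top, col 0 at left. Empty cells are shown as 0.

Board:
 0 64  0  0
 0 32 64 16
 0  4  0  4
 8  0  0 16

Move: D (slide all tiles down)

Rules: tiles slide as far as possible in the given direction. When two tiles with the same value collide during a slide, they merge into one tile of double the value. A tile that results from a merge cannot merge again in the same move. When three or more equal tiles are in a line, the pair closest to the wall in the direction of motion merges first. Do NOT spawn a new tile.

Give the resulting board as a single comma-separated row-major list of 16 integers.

Answer: 0, 0, 0, 0, 0, 64, 0, 16, 0, 32, 0, 4, 8, 4, 64, 16

Derivation:
Slide down:
col 0: [0, 0, 0, 8] -> [0, 0, 0, 8]
col 1: [64, 32, 4, 0] -> [0, 64, 32, 4]
col 2: [0, 64, 0, 0] -> [0, 0, 0, 64]
col 3: [0, 16, 4, 16] -> [0, 16, 4, 16]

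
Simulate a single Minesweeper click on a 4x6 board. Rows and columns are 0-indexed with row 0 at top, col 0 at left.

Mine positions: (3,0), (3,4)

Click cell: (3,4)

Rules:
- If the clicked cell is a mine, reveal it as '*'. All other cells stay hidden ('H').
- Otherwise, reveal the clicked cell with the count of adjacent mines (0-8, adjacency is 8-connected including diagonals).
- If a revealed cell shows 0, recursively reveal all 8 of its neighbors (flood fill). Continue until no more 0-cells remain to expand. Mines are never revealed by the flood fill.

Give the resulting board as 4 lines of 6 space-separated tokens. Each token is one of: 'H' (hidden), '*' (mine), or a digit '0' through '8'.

H H H H H H
H H H H H H
H H H H H H
H H H H * H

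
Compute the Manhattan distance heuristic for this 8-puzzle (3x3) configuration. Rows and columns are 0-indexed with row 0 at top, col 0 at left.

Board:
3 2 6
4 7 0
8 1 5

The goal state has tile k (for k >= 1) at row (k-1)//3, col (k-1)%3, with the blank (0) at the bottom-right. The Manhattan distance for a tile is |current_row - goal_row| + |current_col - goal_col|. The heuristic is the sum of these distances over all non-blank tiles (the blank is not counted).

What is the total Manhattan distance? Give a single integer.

Answer: 11

Derivation:
Tile 3: at (0,0), goal (0,2), distance |0-0|+|0-2| = 2
Tile 2: at (0,1), goal (0,1), distance |0-0|+|1-1| = 0
Tile 6: at (0,2), goal (1,2), distance |0-1|+|2-2| = 1
Tile 4: at (1,0), goal (1,0), distance |1-1|+|0-0| = 0
Tile 7: at (1,1), goal (2,0), distance |1-2|+|1-0| = 2
Tile 8: at (2,0), goal (2,1), distance |2-2|+|0-1| = 1
Tile 1: at (2,1), goal (0,0), distance |2-0|+|1-0| = 3
Tile 5: at (2,2), goal (1,1), distance |2-1|+|2-1| = 2
Sum: 2 + 0 + 1 + 0 + 2 + 1 + 3 + 2 = 11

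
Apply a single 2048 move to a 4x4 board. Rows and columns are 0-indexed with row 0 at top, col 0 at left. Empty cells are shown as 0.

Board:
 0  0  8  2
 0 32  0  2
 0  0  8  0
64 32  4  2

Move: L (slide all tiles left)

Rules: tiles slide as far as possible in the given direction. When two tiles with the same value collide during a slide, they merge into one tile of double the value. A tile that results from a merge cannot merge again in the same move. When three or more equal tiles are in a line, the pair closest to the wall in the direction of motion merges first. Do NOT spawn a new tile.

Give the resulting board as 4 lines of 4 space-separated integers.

Answer:  8  2  0  0
32  2  0  0
 8  0  0  0
64 32  4  2

Derivation:
Slide left:
row 0: [0, 0, 8, 2] -> [8, 2, 0, 0]
row 1: [0, 32, 0, 2] -> [32, 2, 0, 0]
row 2: [0, 0, 8, 0] -> [8, 0, 0, 0]
row 3: [64, 32, 4, 2] -> [64, 32, 4, 2]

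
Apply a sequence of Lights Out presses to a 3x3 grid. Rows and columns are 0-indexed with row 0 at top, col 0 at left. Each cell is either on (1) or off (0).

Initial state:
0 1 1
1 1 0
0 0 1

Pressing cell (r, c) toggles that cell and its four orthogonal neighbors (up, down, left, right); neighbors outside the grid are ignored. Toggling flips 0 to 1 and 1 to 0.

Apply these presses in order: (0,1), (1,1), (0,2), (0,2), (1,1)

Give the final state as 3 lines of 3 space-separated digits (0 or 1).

Answer: 1 0 0
1 0 0
0 0 1

Derivation:
After press 1 at (0,1):
1 0 0
1 0 0
0 0 1

After press 2 at (1,1):
1 1 0
0 1 1
0 1 1

After press 3 at (0,2):
1 0 1
0 1 0
0 1 1

After press 4 at (0,2):
1 1 0
0 1 1
0 1 1

After press 5 at (1,1):
1 0 0
1 0 0
0 0 1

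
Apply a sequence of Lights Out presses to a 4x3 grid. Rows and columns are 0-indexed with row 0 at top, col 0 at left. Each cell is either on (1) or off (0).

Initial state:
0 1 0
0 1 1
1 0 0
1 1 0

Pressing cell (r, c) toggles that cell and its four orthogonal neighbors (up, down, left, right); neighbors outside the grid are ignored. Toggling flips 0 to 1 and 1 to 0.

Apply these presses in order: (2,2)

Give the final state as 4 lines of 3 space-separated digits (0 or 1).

Answer: 0 1 0
0 1 0
1 1 1
1 1 1

Derivation:
After press 1 at (2,2):
0 1 0
0 1 0
1 1 1
1 1 1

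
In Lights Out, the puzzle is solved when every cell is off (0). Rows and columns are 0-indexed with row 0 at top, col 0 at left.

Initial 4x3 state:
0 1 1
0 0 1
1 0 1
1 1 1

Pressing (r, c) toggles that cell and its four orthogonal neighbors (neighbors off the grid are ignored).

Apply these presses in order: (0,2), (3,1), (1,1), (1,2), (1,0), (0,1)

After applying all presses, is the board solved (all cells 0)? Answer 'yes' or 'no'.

Answer: yes

Derivation:
After press 1 at (0,2):
0 0 0
0 0 0
1 0 1
1 1 1

After press 2 at (3,1):
0 0 0
0 0 0
1 1 1
0 0 0

After press 3 at (1,1):
0 1 0
1 1 1
1 0 1
0 0 0

After press 4 at (1,2):
0 1 1
1 0 0
1 0 0
0 0 0

After press 5 at (1,0):
1 1 1
0 1 0
0 0 0
0 0 0

After press 6 at (0,1):
0 0 0
0 0 0
0 0 0
0 0 0

Lights still on: 0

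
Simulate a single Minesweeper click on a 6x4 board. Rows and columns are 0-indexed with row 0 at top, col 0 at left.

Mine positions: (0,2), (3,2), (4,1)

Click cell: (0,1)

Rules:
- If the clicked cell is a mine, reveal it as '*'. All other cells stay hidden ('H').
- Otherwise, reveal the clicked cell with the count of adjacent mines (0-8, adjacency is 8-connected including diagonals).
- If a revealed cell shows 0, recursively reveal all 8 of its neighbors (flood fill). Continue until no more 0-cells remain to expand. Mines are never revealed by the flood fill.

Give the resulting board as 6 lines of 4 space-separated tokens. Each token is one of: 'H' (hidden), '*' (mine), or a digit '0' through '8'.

H 1 H H
H H H H
H H H H
H H H H
H H H H
H H H H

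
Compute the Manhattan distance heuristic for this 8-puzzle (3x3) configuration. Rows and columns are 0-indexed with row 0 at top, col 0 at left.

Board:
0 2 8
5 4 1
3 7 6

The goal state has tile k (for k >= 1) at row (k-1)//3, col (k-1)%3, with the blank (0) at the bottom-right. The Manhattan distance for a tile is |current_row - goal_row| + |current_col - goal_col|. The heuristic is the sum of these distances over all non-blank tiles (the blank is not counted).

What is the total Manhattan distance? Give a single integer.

Tile 2: (0,1)->(0,1) = 0
Tile 8: (0,2)->(2,1) = 3
Tile 5: (1,0)->(1,1) = 1
Tile 4: (1,1)->(1,0) = 1
Tile 1: (1,2)->(0,0) = 3
Tile 3: (2,0)->(0,2) = 4
Tile 7: (2,1)->(2,0) = 1
Tile 6: (2,2)->(1,2) = 1
Sum: 0 + 3 + 1 + 1 + 3 + 4 + 1 + 1 = 14

Answer: 14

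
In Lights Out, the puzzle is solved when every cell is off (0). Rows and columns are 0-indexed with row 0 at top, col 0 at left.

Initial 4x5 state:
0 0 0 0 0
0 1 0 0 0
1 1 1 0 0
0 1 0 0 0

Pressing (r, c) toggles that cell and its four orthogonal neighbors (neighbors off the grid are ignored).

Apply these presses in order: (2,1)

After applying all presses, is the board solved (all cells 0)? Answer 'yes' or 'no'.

Answer: yes

Derivation:
After press 1 at (2,1):
0 0 0 0 0
0 0 0 0 0
0 0 0 0 0
0 0 0 0 0

Lights still on: 0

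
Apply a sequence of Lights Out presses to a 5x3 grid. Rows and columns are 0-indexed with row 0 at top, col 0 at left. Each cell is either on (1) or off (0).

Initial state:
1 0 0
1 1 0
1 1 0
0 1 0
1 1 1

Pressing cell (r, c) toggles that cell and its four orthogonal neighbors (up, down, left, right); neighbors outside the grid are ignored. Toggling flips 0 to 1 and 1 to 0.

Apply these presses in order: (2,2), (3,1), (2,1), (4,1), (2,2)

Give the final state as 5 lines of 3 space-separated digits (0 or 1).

After press 1 at (2,2):
1 0 0
1 1 1
1 0 1
0 1 1
1 1 1

After press 2 at (3,1):
1 0 0
1 1 1
1 1 1
1 0 0
1 0 1

After press 3 at (2,1):
1 0 0
1 0 1
0 0 0
1 1 0
1 0 1

After press 4 at (4,1):
1 0 0
1 0 1
0 0 0
1 0 0
0 1 0

After press 5 at (2,2):
1 0 0
1 0 0
0 1 1
1 0 1
0 1 0

Answer: 1 0 0
1 0 0
0 1 1
1 0 1
0 1 0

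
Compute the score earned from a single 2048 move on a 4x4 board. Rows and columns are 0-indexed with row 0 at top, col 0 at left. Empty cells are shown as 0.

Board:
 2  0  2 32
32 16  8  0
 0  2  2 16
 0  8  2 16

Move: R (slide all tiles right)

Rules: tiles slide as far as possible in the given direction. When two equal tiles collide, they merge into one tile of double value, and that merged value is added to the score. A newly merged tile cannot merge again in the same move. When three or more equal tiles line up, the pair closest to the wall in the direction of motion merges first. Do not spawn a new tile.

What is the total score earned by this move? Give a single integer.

Answer: 8

Derivation:
Slide right:
row 0: [2, 0, 2, 32] -> [0, 0, 4, 32]  score +4 (running 4)
row 1: [32, 16, 8, 0] -> [0, 32, 16, 8]  score +0 (running 4)
row 2: [0, 2, 2, 16] -> [0, 0, 4, 16]  score +4 (running 8)
row 3: [0, 8, 2, 16] -> [0, 8, 2, 16]  score +0 (running 8)
Board after move:
 0  0  4 32
 0 32 16  8
 0  0  4 16
 0  8  2 16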